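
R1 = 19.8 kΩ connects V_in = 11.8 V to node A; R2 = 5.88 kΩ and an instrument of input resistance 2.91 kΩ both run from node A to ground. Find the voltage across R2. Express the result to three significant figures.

First combine the lower leg with the load: R2 ‖ R_L = 1.947 kΩ.
Then V_out = V_in · R2'/(R1 + R2') = 11.8 × 1.947/21.75 = 1.056 V.

V_out ≈ 1.06 V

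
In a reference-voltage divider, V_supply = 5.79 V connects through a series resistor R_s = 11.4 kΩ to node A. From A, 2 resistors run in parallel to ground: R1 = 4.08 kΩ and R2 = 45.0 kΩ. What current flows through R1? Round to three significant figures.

Combine the parallel branches: R_p = (1/4.08 + 1/45.0)⁻¹ = 3.741 kΩ.
V_A by voltage divider: V_A = 5.79 × 3.741/(11.4 + 3.741) = 1.431 V.
Branch current I = V_A/R1 = 1.431/4.08 = 0.3506 mA.
(Equivalently: I_total = 0.3824 mA, then current-divider fraction G_k/ΣG = 0.9169.)

I ≈ 0.351 mA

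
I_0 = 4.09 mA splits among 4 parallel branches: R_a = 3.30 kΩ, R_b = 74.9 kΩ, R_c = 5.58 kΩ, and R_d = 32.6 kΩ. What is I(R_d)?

I ≈ 0.238 mA

ΣG = 1/3.30 + 1/74.9 + 1/5.58 + 1/32.6 = 0.5263.
R_d takes the fraction G_k/ΣG = 0.03067/0.5263 = 0.05829, so I = 4.09 × 0.05829 = 0.2384 mA.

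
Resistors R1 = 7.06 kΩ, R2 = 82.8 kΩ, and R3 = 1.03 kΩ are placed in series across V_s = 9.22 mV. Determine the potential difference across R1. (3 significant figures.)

V ≈ 0.716 mV

ΣR = 7.06 + 82.8 + 1.03 = 90.89 kΩ.
V = V_s · R/ΣR = 9.22 × 0.07768 = 0.7162 mV.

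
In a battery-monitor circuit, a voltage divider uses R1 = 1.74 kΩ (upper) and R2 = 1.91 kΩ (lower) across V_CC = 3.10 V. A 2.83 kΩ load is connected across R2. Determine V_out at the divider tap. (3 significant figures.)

First combine the lower leg with the load: R2 ‖ R_L = 1.140 kΩ.
Voltage divider with the loaded lower leg: V_out = 3.10 × 1.140/(1.74 + 1.140) = 3.10 × 0.3959 = 1.227 V.

V_out ≈ 1.23 V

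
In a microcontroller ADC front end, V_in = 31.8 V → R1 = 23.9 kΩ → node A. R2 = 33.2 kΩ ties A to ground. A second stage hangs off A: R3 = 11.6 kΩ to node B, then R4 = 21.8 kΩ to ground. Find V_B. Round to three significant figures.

Node A sees R2 in parallel with the series input of stage 2, R3 + R4 = 33.40 kΩ.
R2 ‖ (R3+R4) = 16.65 kΩ.
So V_A = 31.8 × 0.4106 = 13.06 V.
Stage 2 is unloaded, so V_B = V_A · R4/(R3+R4) = 13.06 × 21.8/33.40 = 8.522 V.

V_B ≈ 8.52 V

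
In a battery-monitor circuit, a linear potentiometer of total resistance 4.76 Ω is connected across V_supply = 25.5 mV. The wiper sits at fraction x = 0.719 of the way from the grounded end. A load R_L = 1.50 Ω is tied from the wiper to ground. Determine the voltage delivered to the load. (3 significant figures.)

V_out ≈ 11.2 mV

The pot divides into 1.338 Ω above the wiper and 3.422 Ω below.
Lower segment in parallel with the load: 3.422 ‖ 1.50 = 1.043 Ω.
Loaded-divider output: V_out = 25.5 × 0.4381 = 11.17 mV.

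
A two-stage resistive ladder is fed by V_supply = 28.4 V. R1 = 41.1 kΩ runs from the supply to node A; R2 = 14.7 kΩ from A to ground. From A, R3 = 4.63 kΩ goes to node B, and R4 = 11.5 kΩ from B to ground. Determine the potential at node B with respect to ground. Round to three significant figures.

Looking into the second stage from A: R3 + R4 = 16.13 kΩ appears in parallel with R2.
Effective lower resistance at A: R2 ‖ 16.13 = 7.691 kΩ.
So V_A = 28.4 × 0.1576 = 4.477 V.
V_B = V_A × 0.7130 = 3.192 V.

V_B ≈ 3.19 V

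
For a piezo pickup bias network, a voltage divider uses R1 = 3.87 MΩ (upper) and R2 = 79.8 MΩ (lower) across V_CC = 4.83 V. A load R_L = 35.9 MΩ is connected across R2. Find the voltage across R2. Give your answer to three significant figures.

R2 ‖ R_L = (79.8 × 35.9)/(79.8 + 35.9) = 24.76 MΩ.
Voltage divider with the loaded lower leg: V_out = 4.83 × 24.76/(3.87 + 24.76) = 4.83 × 0.8648 = 4.177 V.

V_out ≈ 4.18 V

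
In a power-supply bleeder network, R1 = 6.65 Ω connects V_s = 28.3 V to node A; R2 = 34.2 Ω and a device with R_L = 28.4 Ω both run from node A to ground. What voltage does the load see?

The load sits in parallel with R2, giving an effective lower resistance R2' = R2·R_L/(R2+R_L) = 15.52 Ω.
Voltage divider with the loaded lower leg: V_out = 28.3 × 15.52/(6.65 + 15.52) = 28.3 × 0.7000 = 19.81 V.

V_out ≈ 19.8 V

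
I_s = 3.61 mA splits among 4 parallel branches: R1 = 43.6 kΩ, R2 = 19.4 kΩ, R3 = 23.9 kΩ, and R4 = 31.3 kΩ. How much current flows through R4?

Conductances: ΣG = 1/43.6 + 1/19.4 + 1/23.9 + 1/31.3 = 0.1483 (1/kΩ).
By the current-divider rule, I = I_s · G_k/ΣG = 3.61 × 0.2155 = 0.7779 mA.

I ≈ 0.778 mA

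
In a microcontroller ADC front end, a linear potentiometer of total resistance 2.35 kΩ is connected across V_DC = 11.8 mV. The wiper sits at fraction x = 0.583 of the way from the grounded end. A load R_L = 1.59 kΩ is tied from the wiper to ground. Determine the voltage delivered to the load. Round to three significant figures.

V_out ≈ 5.06 mV

Split the track: R_lower = x·R_p = 1.370 kΩ, R_upper = (1−x)·R_p = 0.9800 kΩ.
R_L loads the lower segment: effective lower R = 0.7359 kΩ.
Loaded-divider output: V_out = 11.8 × 0.4289 = 5.061 mV.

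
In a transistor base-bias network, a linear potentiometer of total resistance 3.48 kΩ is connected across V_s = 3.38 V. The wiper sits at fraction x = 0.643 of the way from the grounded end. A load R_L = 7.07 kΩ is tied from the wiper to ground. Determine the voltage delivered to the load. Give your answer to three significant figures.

Split the track: R_lower = x·R_p = 2.238 kΩ, R_upper = (1−x)·R_p = 1.242 kΩ.
(x·R_p) ‖ R_L = 1.700 kΩ.
Loaded-divider output: V_out = 3.38 × 0.5777 = 1.953 V.

V_out ≈ 1.95 V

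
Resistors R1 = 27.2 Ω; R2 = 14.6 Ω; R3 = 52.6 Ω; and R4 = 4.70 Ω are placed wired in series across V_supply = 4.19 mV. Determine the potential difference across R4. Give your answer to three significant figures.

V ≈ 0.199 mV

Series total: ΣR = 27.2 + 14.6 + 52.6 + 4.70 = 99.10 Ω.
V = V_supply · R/ΣR = 4.19 × 0.04743 = 0.1987 mV.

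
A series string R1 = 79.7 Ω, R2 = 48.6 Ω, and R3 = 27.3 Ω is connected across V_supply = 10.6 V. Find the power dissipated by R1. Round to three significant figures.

P ≈ 0.370 W

The common current is I = 10.6/155.6 = 0.06812 A.
P = I²R = 0.004641 × 79.7 = 0.3699 W.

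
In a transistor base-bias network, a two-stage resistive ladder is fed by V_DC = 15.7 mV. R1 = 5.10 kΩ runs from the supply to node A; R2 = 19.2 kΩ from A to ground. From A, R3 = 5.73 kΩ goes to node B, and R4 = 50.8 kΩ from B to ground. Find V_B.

Looking into the second stage from A: R3 + R4 = 56.53 kΩ appears in parallel with R2.
R2 ‖ (R3+R4) = 14.33 kΩ.
First divider: V_A = V_DC · 14.33/(5.10 + 14.33) = 11.58 mV.
Stage 2 is unloaded, so V_B = V_A · R4/(R3+R4) = 11.58 × 50.8/56.53 = 10.41 mV.

V_B ≈ 10.4 mV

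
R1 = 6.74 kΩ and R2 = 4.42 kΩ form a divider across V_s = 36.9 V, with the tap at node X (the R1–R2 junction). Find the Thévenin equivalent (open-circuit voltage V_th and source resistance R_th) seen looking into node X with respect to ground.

V_th ≈ 14.6 V, R_th ≈ 2.67 kΩ

V_th is the unloaded tap voltage: V_s · R2/(R1+R2) = 36.9 × 0.3961 = 14.61 V.
With V_s suppressed (replaced by a short), R_th = R1 ‖ R2 = (6.740 × 4.42)/(6.740 + 4.42) = 2.669 kΩ.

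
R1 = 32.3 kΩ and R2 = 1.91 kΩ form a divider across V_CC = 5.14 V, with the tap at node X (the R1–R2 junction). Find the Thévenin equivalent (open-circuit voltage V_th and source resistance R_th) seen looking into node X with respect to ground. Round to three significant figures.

V_th ≈ 0.287 V, R_th ≈ 1.80 kΩ

With X open, the divider is unloaded: V_th = 5.14 × 1.91/34.21 = 0.2870 V.
Looking into X with the source shorted: R_th = R1·R2/(R1+R2) = 32.30 × 1.91/34.21 = 1.803 kΩ.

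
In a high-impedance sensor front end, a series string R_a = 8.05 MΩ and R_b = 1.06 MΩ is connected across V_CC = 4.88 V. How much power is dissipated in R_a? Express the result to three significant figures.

P ≈ 2.31 µW

ΣR = 9.110 MΩ → I = 4.88/9.110 = 0.5357 µA.
P(R_a) = I²·R_a = (0.5357)² × 8.05 = 2.310 µW.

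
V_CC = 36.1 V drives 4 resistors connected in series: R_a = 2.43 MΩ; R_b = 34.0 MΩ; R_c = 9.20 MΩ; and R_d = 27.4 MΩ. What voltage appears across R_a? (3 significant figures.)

V ≈ 1.20 V

Total series resistance ΣR = 2.43 + 34.0 + 9.20 + 27.4 = 73.03 MΩ.
V = V_CC · R/ΣR = 36.1 × 0.03327 = 1.201 V.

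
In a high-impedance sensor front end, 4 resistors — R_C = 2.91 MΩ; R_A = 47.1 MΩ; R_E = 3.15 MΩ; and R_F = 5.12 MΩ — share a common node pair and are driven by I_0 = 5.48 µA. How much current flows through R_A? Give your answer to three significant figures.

I ≈ 0.133 µA

ΣG = 1/2.91 + 1/47.1 + 1/3.15 + 1/5.12 = 0.8776.
Current divider: I(R_A) = I_0 · G_k/ΣG = 5.48 × (0.02123/0.8776) = 5.48 × 0.02419 = 0.1326 µA.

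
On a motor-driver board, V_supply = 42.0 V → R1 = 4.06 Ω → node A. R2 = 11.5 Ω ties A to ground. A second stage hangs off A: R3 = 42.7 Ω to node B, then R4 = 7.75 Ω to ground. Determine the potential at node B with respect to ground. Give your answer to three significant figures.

V_B ≈ 4.50 V

The second stage (R3 + R4 = 50.45 Ω) loads node A in parallel with R2.
Effective lower resistance at A: R2 ‖ 50.45 = 9.365 Ω.
V_A = 42.0 × 9.365/(4.06 + 9.365) = 29.30 V.
V_B = V_A × 0.1536 = 4.501 V.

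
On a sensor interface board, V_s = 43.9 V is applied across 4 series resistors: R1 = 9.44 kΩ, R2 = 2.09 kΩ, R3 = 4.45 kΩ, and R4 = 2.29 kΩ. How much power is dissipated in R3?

P ≈ 25.7 mW

Series current I = V_s/ΣR = 43.9/18.27 = 2.403 mA.
P(R3) = I²·R3 = (2.403)² × 4.45 = 25.69 mW.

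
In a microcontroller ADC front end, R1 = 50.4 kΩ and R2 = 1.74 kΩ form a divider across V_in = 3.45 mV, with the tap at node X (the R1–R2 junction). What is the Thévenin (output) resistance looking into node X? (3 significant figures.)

R_th ≈ 1.68 kΩ

Zeroing V_in shorts the top of R1 to ground, so R_th = R1 ‖ R2 = 1.682 kΩ.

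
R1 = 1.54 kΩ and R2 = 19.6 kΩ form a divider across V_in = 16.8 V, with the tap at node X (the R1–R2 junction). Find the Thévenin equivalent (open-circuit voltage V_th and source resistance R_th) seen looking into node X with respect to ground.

V_th is the unloaded tap voltage: V_in · R2/(R1+R2) = 16.8 × 0.9272 = 15.58 V.
With V_in suppressed (replaced by a short), R_th = R1 ‖ R2 = (1.540 × 19.6)/(1.540 + 19.6) = 1.428 kΩ.

V_th ≈ 15.6 V, R_th ≈ 1.43 kΩ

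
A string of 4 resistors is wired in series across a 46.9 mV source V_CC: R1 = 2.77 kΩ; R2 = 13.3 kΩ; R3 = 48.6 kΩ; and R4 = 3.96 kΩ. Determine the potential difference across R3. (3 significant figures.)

V ≈ 33.2 mV

Series total: ΣR = 2.77 + 13.3 + 48.6 + 3.96 = 68.63 kΩ.
By the voltage-divider rule, V = 46.9 × 48.60/68.63 = 33.21 mV.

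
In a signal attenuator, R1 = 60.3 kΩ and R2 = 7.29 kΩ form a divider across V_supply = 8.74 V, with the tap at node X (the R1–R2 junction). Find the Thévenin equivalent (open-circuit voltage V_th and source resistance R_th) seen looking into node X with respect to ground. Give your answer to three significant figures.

V_th ≈ 0.943 V, R_th ≈ 6.50 kΩ

V_th is the unloaded tap voltage: V_supply · R2/(R1+R2) = 8.74 × 0.1079 = 0.9427 V.
Zeroing V_supply shorts the top of R1 to ground, so R_th = R1 ‖ R2 = 6.504 kΩ.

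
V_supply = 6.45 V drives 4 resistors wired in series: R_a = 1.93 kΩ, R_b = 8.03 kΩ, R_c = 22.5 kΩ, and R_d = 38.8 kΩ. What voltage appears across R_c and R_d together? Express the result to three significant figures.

ΣR = 1.93 + 8.03 + 22.5 + 38.8 = 71.26 kΩ.
R_{R_c..R_d} = 22.5 + 38.8 = 61.30 kΩ.
Voltage divider: V = V_supply · (61.30 / 71.26) = 6.45 × 0.8602 = 5.548 V.

V ≈ 5.55 V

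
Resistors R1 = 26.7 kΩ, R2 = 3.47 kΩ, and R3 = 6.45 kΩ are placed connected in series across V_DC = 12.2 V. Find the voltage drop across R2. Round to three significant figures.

Total series resistance ΣR = 26.7 + 3.47 + 6.45 = 36.62 kΩ.
V = V_DC · R/ΣR = 12.2 × 0.09476 = 1.156 V.

V ≈ 1.16 V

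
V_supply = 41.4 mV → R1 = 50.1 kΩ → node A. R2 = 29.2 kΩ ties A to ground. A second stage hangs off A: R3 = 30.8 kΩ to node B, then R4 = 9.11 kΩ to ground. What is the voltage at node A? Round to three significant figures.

V_A ≈ 10.4 mV

Looking into the second stage from A: R3 + R4 = 39.91 kΩ appears in parallel with R2.
R2 ‖ (R3+R4) = 16.86 kΩ.
First divider: V_A = V_supply · 16.86/(50.1 + 16.86) = 10.43 mV.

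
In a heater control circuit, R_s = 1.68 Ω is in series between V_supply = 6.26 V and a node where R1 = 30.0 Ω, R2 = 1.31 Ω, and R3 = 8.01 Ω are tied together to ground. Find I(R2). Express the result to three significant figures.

I ≈ 1.88 A

Parallel bank: R_p = 1/(1/30.0 + 1/1.31 + 1/8.01) = 1.085 Ω.
Node voltage V_A = V_supply · R_p/(R_s + R_p) = 6.26 × 0.3924 = 2.457 V.
I(R2) = V_A / R2 = 2.457/1.31 = 1.875 A.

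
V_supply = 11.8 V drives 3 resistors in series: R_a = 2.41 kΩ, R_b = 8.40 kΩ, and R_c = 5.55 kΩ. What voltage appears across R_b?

V ≈ 6.06 V

ΣR = 2.41 + 8.40 + 5.55 = 16.36 kΩ.
Voltage divider: V = V_supply · (8.400 / 16.36) = 11.8 × 0.5134 = 6.059 V.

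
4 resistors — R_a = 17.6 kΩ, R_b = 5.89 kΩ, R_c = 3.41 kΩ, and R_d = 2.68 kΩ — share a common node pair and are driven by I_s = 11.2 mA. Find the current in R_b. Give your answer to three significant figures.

ΣG = 1/17.6 + 1/5.89 + 1/3.41 + 1/2.68 = 0.8930.
Current divider: I(R_b) = I_s · G_k/ΣG = 11.2 × (0.1698/0.8930) = 11.2 × 0.1901 = 2.129 mA.

I ≈ 2.13 mA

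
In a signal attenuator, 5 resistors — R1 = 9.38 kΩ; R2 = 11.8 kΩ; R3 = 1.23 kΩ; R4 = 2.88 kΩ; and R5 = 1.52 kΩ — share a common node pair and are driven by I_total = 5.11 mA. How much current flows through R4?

I ≈ 0.883 mA

ΣG = 1/9.38 + 1/11.8 + 1/1.23 + 1/2.88 + 1/1.52 = 2.009.
R4 takes the fraction G_k/ΣG = 0.3472/2.009 = 0.1728, so I = 5.11 × 0.1728 = 0.8830 mA.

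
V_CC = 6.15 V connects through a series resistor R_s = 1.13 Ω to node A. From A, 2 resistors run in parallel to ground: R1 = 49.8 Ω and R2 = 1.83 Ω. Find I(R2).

I ≈ 2.05 A

Combine the parallel branches: R_p = (1/49.8 + 1/1.83)⁻¹ = 1.765 Ω.
V_A = 6.15 × 1.765/2.895 = 3.750 V.
I(R2) = V_A / R2 = 3.750/1.83 = 2.049 A.
(Equivalently: I_total = 2.124 A, then current-divider fraction G_k/ΣG = 0.9646.)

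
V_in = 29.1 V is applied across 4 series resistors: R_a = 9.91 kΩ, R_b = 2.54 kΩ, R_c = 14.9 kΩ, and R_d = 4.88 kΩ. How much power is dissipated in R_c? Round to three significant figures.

The common current is I = 29.1/32.23 = 0.9029 mA.
V(R_c) = I·R = 13.45 V; P = V·I = 13.45 × 0.9029 = 12.15 mW.

P ≈ 12.1 mW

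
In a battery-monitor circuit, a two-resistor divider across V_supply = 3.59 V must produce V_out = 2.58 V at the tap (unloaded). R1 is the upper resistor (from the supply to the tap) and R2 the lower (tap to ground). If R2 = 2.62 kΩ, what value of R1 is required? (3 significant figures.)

R1 ≈ 1.03 kΩ

Required fraction k = V_out/V_supply = 0.7187.
R1 = R2·(1/k − 1) = 2.62 × 0.3915 = 1.026 kΩ.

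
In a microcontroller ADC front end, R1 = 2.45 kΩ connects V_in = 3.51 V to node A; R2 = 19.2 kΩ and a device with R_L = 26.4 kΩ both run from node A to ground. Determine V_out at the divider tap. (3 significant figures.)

V_out ≈ 2.88 V

The load sits in parallel with R2, giving an effective lower resistance R2' = R2·R_L/(R2+R_L) = 11.12 kΩ.
Then V_out = V_in · R2'/(R1 + R2') = 3.51 × 11.12/13.57 = 2.876 V.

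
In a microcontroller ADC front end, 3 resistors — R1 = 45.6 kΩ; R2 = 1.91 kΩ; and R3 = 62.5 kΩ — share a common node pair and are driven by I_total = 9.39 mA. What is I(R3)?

I ≈ 0.268 mA

ΣG = 1/45.6 + 1/1.91 + 1/62.5 = 0.5615.
R3 takes the fraction G_k/ΣG = 0.01600/0.5615 = 0.02850, so I = 9.39 × 0.02850 = 0.2676 mA.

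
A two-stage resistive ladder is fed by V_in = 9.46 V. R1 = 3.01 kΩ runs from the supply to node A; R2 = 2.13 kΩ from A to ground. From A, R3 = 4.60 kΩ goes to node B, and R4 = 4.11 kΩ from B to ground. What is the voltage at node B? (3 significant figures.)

Node A sees R2 in parallel with the series input of stage 2, R3 + R4 = 8.710 kΩ.
R2 ‖ (R3+R4) = 1.711 kΩ.
V_A = 9.46 × 1.711/(3.01 + 1.711) = 3.429 V.
Stage 2 is unloaded, so V_B = V_A · R4/(R3+R4) = 3.429 × 4.11/8.710 = 1.618 V.

V_B ≈ 1.62 V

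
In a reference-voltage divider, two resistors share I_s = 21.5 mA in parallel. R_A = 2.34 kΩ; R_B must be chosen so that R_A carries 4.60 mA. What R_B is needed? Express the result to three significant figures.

R_B ≈ 0.637 kΩ

The fraction through R_A equals R_B/(R_A+R_B).
With f = 0.2140, R_B = R_A · f/(1−f) = 2.34 × 0.2722 = 0.6369 kΩ.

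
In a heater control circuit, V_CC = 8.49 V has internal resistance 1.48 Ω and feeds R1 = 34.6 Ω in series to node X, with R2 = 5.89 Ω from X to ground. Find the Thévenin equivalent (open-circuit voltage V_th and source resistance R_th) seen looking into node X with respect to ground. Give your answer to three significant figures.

V_th ≈ 1.19 V, R_th ≈ 5.06 Ω

R1' = 1.48 + 34.6 = 36.08 Ω (source resistance + R1).
With X open, the divider is unloaded: V_th = 8.49 × 5.89/41.97 = 1.191 V.
Zeroing V_CC shorts the top of R1' to ground, so R_th = R1' ‖ R2 = 5.063 Ω.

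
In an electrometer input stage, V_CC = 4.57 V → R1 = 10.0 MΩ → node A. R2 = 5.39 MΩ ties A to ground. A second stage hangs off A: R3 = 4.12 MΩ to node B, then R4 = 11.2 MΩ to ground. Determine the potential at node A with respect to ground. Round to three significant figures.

V_A ≈ 1.30 V

Node A sees R2 in parallel with the series input of stage 2, R3 + R4 = 15.32 MΩ.
R2 ‖ (R3+R4) = 3.987 MΩ.
So V_A = 4.57 × 0.2851 = 1.303 V.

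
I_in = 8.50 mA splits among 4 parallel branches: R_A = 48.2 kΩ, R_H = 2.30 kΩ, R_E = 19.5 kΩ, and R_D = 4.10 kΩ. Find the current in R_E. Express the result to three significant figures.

I ≈ 0.581 mA

ΣG = 1/48.2 + 1/2.30 + 1/19.5 + 1/4.10 = 0.7507.
Current divider: I(R_E) = I_in · G_k/ΣG = 8.50 × (0.05128/0.7507) = 8.50 × 0.06831 = 0.5806 mA.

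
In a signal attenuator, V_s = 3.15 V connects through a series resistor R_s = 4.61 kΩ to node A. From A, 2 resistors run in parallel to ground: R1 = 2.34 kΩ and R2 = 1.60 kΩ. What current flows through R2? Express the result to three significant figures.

I ≈ 0.336 mA

Combine the parallel branches: R_p = (1/2.34 + 1/1.60)⁻¹ = 0.9503 kΩ.
Node voltage V_A = V_s · R_p/(R_s + R_p) = 3.15 × 0.1709 = 0.5383 V.
I(R2) = V_A / R2 = 0.5383/1.60 = 0.3365 mA.
(Check via current divider: I_total = 0.5665 mA; share G_k/ΣG = 0.5939 → same result.)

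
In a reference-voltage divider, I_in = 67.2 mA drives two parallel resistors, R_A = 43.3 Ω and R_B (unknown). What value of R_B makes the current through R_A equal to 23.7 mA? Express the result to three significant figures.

R_B ≈ 23.6 Ω

Two-branch current divider: I_A = I_in · R_B/(R_A + R_B).
23.7/67.2 = R_B/(R_A + R_B) → R_B = R_A · (0.3527)/(1 − 0.3527) = 43.3 × 0.5448 = 23.59 Ω.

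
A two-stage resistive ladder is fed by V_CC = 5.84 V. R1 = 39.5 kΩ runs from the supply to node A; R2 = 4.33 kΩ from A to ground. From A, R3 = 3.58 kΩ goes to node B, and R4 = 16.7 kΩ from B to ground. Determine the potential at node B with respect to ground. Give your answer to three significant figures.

V_B ≈ 0.398 V

Node A sees R2 in parallel with the series input of stage 2, R3 + R4 = 20.28 kΩ.
R2 ‖ (R3+R4) = 3.568 kΩ.
V_A = 5.84 × 3.568/(39.5 + 3.568) = 0.4838 V.
V_B = V_A × 0.8235 = 0.3984 V.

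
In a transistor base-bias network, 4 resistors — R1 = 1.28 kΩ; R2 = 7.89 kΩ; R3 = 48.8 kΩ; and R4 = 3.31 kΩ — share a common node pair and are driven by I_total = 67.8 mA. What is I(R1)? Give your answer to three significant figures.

Total conductance ΣG = 1/1.28 + 1/7.89 + 1/48.8 + 1/3.31 = 1.231 (units of 1/kΩ).
R1 takes the fraction G_k/ΣG = 0.7812/1.231 = 0.6349, so I = 67.8 × 0.6349 = 43.04 mA.

I ≈ 43.0 mA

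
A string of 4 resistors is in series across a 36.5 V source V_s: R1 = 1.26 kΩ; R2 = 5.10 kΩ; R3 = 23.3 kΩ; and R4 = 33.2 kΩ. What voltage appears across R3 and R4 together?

ΣR = 1.26 + 5.10 + 23.3 + 33.2 = 62.86 kΩ.
R_{R3..R4} = 23.3 + 33.2 = 56.50 kΩ.
By the voltage-divider rule, V = 36.5 × 56.50/62.86 = 32.81 V.

V ≈ 32.8 V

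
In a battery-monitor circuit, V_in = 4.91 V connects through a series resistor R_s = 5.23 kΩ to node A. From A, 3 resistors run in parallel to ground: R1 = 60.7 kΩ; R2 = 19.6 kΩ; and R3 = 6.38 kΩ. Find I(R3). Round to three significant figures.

Equivalent of the parallel group: R_p = 4.460 kΩ.
V_A = 4.91 × 4.460/9.690 = 2.260 V.
Branch current I = V_A/R3 = 2.260/6.38 = 0.3542 mA.

I ≈ 0.354 mA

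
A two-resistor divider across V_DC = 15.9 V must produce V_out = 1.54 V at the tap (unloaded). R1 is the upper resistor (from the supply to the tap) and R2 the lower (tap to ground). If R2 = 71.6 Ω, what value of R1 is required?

Required fraction k = V_out/V_DC = 0.09686.
R1 = R2·(1/k − 1) = 71.6 × 9.325 = 667.6 Ω.

R1 ≈ 668 Ω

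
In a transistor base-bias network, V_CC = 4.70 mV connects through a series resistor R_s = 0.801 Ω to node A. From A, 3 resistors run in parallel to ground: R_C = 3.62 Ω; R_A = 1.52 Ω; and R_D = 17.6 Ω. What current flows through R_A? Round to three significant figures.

I ≈ 1.72 mA

Combine the parallel branches: R_p = (1/3.62 + 1/1.52 + 1/17.6)⁻¹ = 1.009 Ω.
V_A = 4.70 × 1.009/1.810 = 2.620 mV.
Branch current I = V_A/R_A = 2.620/1.52 = 1.724 mA.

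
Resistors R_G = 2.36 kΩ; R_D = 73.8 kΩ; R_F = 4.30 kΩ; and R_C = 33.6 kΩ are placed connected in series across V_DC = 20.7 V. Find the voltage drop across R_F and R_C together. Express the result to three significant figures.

V ≈ 6.88 V

Total series resistance ΣR = 2.36 + 73.8 + 4.30 + 33.6 = 114.1 kΩ.
R_{R_F..R_C} = 4.30 + 33.6 = 37.90 kΩ.
By the voltage-divider rule, V = 20.7 × 37.90/114.1 = 6.878 V.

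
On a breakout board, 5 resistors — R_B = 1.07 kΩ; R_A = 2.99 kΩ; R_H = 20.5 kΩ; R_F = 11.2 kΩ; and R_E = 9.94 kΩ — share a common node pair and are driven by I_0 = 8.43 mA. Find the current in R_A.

I ≈ 1.87 mA

ΣG = 1/1.07 + 1/2.99 + 1/20.5 + 1/11.2 + 1/9.94 = 1.508.
R_A takes the fraction G_k/ΣG = 0.3344/1.508 = 0.2218, so I = 8.43 × 0.2218 = 1.870 mA.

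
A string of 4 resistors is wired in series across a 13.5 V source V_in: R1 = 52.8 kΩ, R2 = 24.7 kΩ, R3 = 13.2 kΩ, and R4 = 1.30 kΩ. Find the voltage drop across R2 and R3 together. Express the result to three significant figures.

Total series resistance ΣR = 52.8 + 24.7 + 13.2 + 1.30 = 92.00 kΩ.
R_{R2..R3} = 24.7 + 13.2 = 37.90 kΩ.
V = V_in · R/ΣR = 13.5 × 0.4120 = 5.561 V.

V ≈ 5.56 V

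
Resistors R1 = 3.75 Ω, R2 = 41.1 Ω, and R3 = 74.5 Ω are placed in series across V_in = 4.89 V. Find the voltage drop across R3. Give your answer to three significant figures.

ΣR = 3.75 + 41.1 + 74.5 = 119.3 Ω.
Voltage divider: V = V_in · (74.50 / 119.3) = 4.89 × 0.6242 = 3.052 V.

V ≈ 3.05 V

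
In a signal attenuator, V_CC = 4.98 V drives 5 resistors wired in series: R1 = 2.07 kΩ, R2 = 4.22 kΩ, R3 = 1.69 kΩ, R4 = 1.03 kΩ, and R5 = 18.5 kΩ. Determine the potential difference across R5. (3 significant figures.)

Series total: ΣR = 2.07 + 4.22 + 1.69 + 1.03 + 18.5 = 27.51 kΩ.
By the voltage-divider rule, V = 4.98 × 18.50/27.51 = 3.349 V.

V ≈ 3.35 V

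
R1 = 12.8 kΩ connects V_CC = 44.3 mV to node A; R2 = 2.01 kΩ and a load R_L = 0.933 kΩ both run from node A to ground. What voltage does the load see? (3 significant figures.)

V_out ≈ 2.10 mV

First combine the lower leg with the load: R2 ‖ R_L = 0.6372 kΩ.
Then V_out = V_CC · R2'/(R1 + R2') = 44.3 × 0.6372/13.44 = 2.101 mV.
(Unloaded it would be 6.01 mV; the load pulls it down.)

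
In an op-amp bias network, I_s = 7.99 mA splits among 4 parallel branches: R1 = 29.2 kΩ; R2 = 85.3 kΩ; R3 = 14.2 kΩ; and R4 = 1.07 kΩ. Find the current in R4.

Total conductance ΣG = 1/29.2 + 1/85.3 + 1/14.2 + 1/1.07 = 1.051 (units of 1/kΩ).
By the current-divider rule, I = I_s · G_k/ΣG = 7.99 × 0.8893 = 7.105 mA.

I ≈ 7.11 mA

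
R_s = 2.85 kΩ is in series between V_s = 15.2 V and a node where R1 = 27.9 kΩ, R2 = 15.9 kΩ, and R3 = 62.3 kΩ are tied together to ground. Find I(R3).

I ≈ 0.184 mA

Parallel bank: R_p = 1/(1/27.9 + 1/15.9 + 1/62.3) = 8.712 kΩ.
Node voltage V_A = V_s · R_p/(R_s + R_p) = 15.2 × 0.7535 = 11.45 V.
I(R3) = V_A / R3 = 11.45/62.3 = 0.1838 mA.
(Equivalently: I_total = 1.315 mA, then current-divider fraction G_k/ΣG = 0.1398.)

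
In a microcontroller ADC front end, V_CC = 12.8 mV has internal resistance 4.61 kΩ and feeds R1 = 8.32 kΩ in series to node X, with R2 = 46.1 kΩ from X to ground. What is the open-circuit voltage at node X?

R1' = 4.61 + 8.32 = 12.93 kΩ (source resistance + R1).
V_th is the unloaded tap voltage: V_CC · R2/(R1'+R2) = 12.8 × 0.7810 = 9.996 mV.

V_th ≈ 10.0 mV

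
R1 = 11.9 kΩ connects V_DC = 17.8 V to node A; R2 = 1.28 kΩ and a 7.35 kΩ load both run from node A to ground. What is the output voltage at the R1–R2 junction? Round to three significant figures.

The load sits in parallel with R2, giving an effective lower resistance R2' = R2·R_L/(R2+R_L) = 1.090 kΩ.
Voltage divider with the loaded lower leg: V_out = 17.8 × 1.090/(11.9 + 1.090) = 17.8 × 0.08392 = 1.494 V.

V_out ≈ 1.49 V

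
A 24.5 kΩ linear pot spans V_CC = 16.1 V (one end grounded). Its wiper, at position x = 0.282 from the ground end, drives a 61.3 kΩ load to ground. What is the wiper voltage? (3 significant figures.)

V_out ≈ 4.20 V

Lower segment x·R_p = 6.909 kΩ; upper segment (1−x)·R_p = 17.59 kΩ.
Lower segment in parallel with the load: 6.909 ‖ 61.3 = 6.209 kΩ.
Then V_out = V_CC · 6.209/(17.59 + 6.209) = 4.200 V.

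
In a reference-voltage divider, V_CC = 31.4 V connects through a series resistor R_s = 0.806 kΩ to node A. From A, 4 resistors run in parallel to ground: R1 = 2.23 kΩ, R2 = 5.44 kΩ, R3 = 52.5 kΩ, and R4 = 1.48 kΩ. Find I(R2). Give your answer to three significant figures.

I ≈ 2.79 mA

Parallel bank: R_p = 1/(1/2.23 + 1/5.44 + 1/52.5 + 1/1.48) = 0.7536 kΩ.
V_A = 31.4 × 0.7536/1.560 = 15.17 V.
Branch current I = V_A/R2 = 15.17/5.44 = 2.789 mA.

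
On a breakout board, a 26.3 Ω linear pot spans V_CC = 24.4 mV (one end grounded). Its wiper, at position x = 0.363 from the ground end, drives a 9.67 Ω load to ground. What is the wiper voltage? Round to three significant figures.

The pot divides into 16.75 Ω above the wiper and 9.547 Ω below.
Lower segment in parallel with the load: 9.547 ‖ 9.67 = 4.804 Ω.
Then V_out = V_CC · 4.804/(16.75 + 4.804) = 5.438 mV.

V_out ≈ 5.44 mV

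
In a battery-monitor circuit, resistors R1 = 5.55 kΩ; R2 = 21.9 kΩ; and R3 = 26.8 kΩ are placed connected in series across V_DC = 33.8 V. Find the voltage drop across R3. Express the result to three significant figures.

ΣR = 5.55 + 21.9 + 26.8 = 54.25 kΩ.
By the voltage-divider rule, V = 33.8 × 26.80/54.25 = 16.70 V.

V ≈ 16.7 V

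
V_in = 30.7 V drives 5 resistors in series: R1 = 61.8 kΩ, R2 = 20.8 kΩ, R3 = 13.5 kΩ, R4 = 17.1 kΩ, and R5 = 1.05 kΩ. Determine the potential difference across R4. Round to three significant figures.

ΣR = 61.8 + 20.8 + 13.5 + 17.1 + 1.05 = 114.2 kΩ.
Voltage divider: V = V_in · (17.10 / 114.2) = 30.7 × 0.1497 = 4.595 V.

V ≈ 4.59 V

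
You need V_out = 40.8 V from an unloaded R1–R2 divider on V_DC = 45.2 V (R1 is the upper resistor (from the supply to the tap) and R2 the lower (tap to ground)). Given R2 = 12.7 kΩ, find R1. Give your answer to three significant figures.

R1 ≈ 1.37 kΩ

Required fraction k = V_out/V_DC = 0.9027.
Rearranging, R1 = R2·(1−k)/k = 12.7 × 0.1078 = 1.370 kΩ.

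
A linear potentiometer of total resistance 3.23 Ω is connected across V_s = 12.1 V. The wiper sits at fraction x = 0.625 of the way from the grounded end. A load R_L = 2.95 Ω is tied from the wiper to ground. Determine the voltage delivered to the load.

Lower segment x·R_p = 2.019 Ω; upper segment (1−x)·R_p = 1.211 Ω.
(x·R_p) ‖ R_L = 1.199 Ω.
Then V_out = V_s · 1.199/(1.211 + 1.199) = 6.018 V.
(Unloaded: V_out = x·V_s = 7.56 V.)

V_out ≈ 6.02 V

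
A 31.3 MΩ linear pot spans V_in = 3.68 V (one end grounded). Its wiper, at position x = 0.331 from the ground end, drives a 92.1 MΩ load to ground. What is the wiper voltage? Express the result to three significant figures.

Lower segment x·R_p = 10.36 MΩ; upper segment (1−x)·R_p = 20.94 MΩ.
(x·R_p) ‖ R_L = 9.313 MΩ.
Loaded-divider output: V_out = 3.68 × 0.3078 = 1.133 V.

V_out ≈ 1.13 V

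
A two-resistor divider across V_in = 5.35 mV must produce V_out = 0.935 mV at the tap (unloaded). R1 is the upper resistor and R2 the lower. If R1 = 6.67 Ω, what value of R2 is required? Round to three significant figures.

R2 ≈ 1.41 Ω

V_out/V_in = R2/(R1+R2) = 0.1748.
R2 = R1 · 0.1748/(1 − 0.1748) = 1.413 Ω.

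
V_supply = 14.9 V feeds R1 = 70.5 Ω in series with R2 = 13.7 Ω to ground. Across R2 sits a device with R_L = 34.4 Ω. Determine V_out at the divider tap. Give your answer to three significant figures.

V_out ≈ 1.82 V

First combine the lower leg with the load: R2 ‖ R_L = 9.798 Ω.
Now apply the divider: V_out = 14.9 × 0.1220 = 1.818 V.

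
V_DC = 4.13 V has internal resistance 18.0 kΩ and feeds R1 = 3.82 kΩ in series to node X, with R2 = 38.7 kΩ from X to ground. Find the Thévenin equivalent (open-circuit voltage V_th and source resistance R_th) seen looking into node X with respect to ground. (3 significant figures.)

R1' = 18.0 + 3.82 = 21.82 kΩ (source resistance + R1).
With X open, the divider is unloaded: V_th = 4.13 × 38.7/60.52 = 2.641 V.
With V_DC suppressed (replaced by a short), R_th = R1' ‖ R2 = (21.82 × 38.7)/(21.82 + 38.7) = 13.95 kΩ.

V_th ≈ 2.64 V, R_th ≈ 14.0 kΩ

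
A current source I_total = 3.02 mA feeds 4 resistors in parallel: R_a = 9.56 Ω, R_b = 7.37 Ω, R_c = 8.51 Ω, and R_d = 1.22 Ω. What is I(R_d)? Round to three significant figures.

I ≈ 2.10 mA

Conductances: ΣG = 1/9.56 + 1/7.37 + 1/8.51 + 1/1.22 = 1.177 (1/Ω).
By the current-divider rule, I = I_total · G_k/ΣG = 3.02 × 0.6961 = 2.102 mA.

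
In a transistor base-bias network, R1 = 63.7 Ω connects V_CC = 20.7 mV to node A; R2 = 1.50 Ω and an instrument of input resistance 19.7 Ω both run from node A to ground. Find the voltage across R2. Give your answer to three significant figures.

V_out ≈ 0.443 mV

First combine the lower leg with the load: R2 ‖ R_L = 1.394 Ω.
Voltage divider with the loaded lower leg: V_out = 20.7 × 1.394/(63.7 + 1.394) = 20.7 × 0.02141 = 0.4433 mV.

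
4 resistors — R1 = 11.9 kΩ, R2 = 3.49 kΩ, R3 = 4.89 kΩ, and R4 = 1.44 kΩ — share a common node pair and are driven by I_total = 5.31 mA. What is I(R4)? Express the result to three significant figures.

I ≈ 2.90 mA

Conductances: ΣG = 1/11.9 + 1/3.49 + 1/4.89 + 1/1.44 = 1.270 (1/kΩ).
Current divider: I(R4) = I_total · G_k/ΣG = 5.31 × (0.6944/1.270) = 5.31 × 0.5470 = 2.905 mA.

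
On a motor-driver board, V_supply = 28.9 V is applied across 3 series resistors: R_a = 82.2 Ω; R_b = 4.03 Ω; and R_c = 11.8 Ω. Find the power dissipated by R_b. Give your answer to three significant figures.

The common current is I = 28.9/98.03 = 0.2948 A.
P = I²R = 0.08691 × 4.03 = 0.3503 W.

P ≈ 0.350 W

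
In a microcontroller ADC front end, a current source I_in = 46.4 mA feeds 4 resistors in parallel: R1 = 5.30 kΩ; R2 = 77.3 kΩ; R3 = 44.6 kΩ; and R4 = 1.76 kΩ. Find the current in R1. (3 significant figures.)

Total conductance ΣG = 1/5.30 + 1/77.3 + 1/44.6 + 1/1.76 = 0.7922 (units of 1/kΩ).
By the current-divider rule, I = I_in · G_k/ΣG = 46.4 × 0.2382 = 11.05 mA.

I ≈ 11.1 mA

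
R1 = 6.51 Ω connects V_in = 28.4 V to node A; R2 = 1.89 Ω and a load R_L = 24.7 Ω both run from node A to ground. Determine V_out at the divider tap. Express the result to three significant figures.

The load sits in parallel with R2, giving an effective lower resistance R2' = R2·R_L/(R2+R_L) = 1.756 Ω.
Now apply the divider: V_out = 28.4 × 0.2124 = 6.032 V.
(Unloaded it would be 6.39 V; the load pulls it down.)

V_out ≈ 6.03 V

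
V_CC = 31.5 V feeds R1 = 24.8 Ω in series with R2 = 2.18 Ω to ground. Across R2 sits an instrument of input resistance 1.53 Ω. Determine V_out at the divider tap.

V_out ≈ 1.10 V

R2 ‖ R_L = (2.18 × 1.53)/(2.18 + 1.53) = 0.8990 Ω.
Now apply the divider: V_out = 31.5 × 0.03498 = 1.102 V.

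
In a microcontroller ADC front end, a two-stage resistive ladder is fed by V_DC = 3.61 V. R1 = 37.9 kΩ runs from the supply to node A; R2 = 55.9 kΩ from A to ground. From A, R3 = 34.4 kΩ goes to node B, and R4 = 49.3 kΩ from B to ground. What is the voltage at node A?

V_A ≈ 1.69 V

Looking into the second stage from A: R3 + R4 = 83.70 kΩ appears in parallel with R2.
Effective lower resistance at A: R2 ‖ 83.70 = 33.52 kΩ.
First divider: V_A = V_DC · 33.52/(37.9 + 33.52) = 1.694 V.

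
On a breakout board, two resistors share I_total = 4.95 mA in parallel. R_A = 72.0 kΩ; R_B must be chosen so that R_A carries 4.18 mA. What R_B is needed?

Two-branch current divider: I_A = I_total · R_B/(R_A + R_B).
4.18/4.95 = R_B/(R_A + R_B) → R_B = R_A · (0.8444)/(1 − 0.8444) = 72.0 × 5.429 = 390.9 kΩ.

R_B ≈ 391 kΩ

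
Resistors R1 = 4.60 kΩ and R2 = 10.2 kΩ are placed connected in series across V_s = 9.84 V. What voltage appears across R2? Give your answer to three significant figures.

Series total: ΣR = 4.60 + 10.2 = 14.80 kΩ.
By the voltage-divider rule, V = 9.84 × 10.20/14.80 = 6.782 V.

V ≈ 6.78 V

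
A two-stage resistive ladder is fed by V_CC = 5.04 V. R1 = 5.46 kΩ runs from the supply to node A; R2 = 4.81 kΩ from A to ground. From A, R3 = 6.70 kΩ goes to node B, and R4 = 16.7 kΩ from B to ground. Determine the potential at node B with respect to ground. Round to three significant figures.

The second stage (R3 + R4 = 23.40 kΩ) loads node A in parallel with R2.
R2 ‖ (R3+R4) = 3.990 kΩ.
So V_A = 5.04 × 0.4222 = 2.128 V.
Then the unloaded second divider: V_B = V_A × R4/(R3+R4) = 2.128 × 0.7137 = 1.519 V.

V_B ≈ 1.52 V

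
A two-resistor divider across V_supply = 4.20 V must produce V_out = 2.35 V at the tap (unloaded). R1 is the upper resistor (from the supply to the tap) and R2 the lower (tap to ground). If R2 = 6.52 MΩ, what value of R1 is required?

V_out/V_supply = R2/(R1+R2) = 0.5595.
So R1 = R2 · (V_supply/V_out − 1) = 6.52 × (4.20/2.35 − 1) = 6.52 × 0.7872 = 5.133 MΩ.

R1 ≈ 5.13 MΩ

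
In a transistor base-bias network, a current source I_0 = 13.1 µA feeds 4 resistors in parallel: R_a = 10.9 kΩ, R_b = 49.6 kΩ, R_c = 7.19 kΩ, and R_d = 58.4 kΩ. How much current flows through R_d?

I ≈ 0.837 µA

Conductances: ΣG = 1/10.9 + 1/49.6 + 1/7.19 + 1/58.4 = 0.2681 (1/kΩ).
By the current-divider rule, I = I_0 · G_k/ΣG = 13.1 × 0.06387 = 0.8367 µA.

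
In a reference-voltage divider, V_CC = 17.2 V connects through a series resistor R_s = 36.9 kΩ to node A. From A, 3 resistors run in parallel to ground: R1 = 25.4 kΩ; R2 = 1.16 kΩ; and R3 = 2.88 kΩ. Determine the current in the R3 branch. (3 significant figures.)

Parallel bank: R_p = 1/(1/25.4 + 1/1.16 + 1/2.88) = 0.8009 kΩ.
V_A = 17.2 × 0.8009/37.70 = 0.3654 V.
Branch current I = V_A/R3 = 0.3654/2.88 = 0.1269 mA.

I ≈ 0.127 mA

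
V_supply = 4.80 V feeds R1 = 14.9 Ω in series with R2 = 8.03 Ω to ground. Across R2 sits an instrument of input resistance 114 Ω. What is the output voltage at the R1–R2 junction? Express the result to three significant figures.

V_out ≈ 1.61 V

First combine the lower leg with the load: R2 ‖ R_L = 7.502 Ω.
Voltage divider with the loaded lower leg: V_out = 4.80 × 7.502/(14.9 + 7.502) = 4.80 × 0.3349 = 1.607 V.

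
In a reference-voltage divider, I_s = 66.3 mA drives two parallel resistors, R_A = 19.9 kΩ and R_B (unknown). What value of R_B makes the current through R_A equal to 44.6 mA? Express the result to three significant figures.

Two-branch current divider: I_A = I_s · R_B/(R_A + R_B).
44.6/66.3 = R_B/(R_A + R_B) → R_B = R_A · (0.6727)/(1 − 0.6727) = 19.9 × 2.055 = 40.90 kΩ.

R_B ≈ 40.9 kΩ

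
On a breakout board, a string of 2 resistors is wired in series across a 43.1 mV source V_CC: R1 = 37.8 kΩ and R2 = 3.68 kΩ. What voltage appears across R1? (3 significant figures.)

V ≈ 39.3 mV

ΣR = 37.8 + 3.68 = 41.48 kΩ.
By the voltage-divider rule, V = 43.1 × 37.80/41.48 = 39.28 mV.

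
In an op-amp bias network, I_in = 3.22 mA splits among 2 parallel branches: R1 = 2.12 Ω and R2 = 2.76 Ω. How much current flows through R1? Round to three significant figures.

Two-branch current divider: I_k = I_in · R_other/(R_1 + R_2).
So I = 3.22 × 2.76/4.880 = 1.821 mA.

I ≈ 1.82 mA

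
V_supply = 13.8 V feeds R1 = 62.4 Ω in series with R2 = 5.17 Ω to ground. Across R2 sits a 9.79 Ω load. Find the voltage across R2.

V_out ≈ 0.710 V

First combine the lower leg with the load: R2 ‖ R_L = 3.383 Ω.
Now apply the divider: V_out = 13.8 × 0.05143 = 0.7097 V.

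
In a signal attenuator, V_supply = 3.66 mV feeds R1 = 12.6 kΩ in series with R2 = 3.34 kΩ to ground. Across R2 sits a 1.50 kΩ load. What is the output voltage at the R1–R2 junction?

First combine the lower leg with the load: R2 ‖ R_L = 1.035 kΩ.
Voltage divider with the loaded lower leg: V_out = 3.66 × 1.035/(12.6 + 1.035) = 3.66 × 0.07592 = 0.2779 mV.
(Unloaded it would be 0.767 mV; the load pulls it down.)

V_out ≈ 0.278 mV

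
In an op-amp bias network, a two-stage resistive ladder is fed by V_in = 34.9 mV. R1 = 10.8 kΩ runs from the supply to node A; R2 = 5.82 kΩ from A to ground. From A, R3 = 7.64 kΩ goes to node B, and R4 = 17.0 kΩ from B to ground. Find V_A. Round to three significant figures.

Looking into the second stage from A: R3 + R4 = 24.64 kΩ appears in parallel with R2.
R2 ‖ (R3+R4) = 4.708 kΩ.
V_A = 34.9 × 4.708/(10.8 + 4.708) = 10.60 mV.

V_A ≈ 10.6 mV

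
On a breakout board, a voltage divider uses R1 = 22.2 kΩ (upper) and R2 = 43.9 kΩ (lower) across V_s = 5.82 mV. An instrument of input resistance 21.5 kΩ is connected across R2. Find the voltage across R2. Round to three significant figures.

V_out ≈ 2.29 mV

First combine the lower leg with the load: R2 ‖ R_L = 14.43 kΩ.
Now apply the divider: V_out = 5.82 × 0.3940 = 2.293 mV.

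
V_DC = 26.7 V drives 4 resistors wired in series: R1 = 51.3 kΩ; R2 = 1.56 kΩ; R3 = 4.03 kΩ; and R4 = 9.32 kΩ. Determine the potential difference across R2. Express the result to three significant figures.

Series total: ΣR = 51.3 + 1.56 + 4.03 + 9.32 = 66.21 kΩ.
By the voltage-divider rule, V = 26.7 × 1.560/66.21 = 0.6291 V.

V ≈ 0.629 V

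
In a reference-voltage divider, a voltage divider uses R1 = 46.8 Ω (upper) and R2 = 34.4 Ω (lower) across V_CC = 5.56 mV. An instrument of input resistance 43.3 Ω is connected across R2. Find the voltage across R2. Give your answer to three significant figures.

V_out ≈ 1.62 mV

The load sits in parallel with R2, giving an effective lower resistance R2' = R2·R_L/(R2+R_L) = 19.17 Ω.
Then V_out = V_CC · R2'/(R1 + R2') = 5.56 × 19.17/65.97 = 1.616 mV.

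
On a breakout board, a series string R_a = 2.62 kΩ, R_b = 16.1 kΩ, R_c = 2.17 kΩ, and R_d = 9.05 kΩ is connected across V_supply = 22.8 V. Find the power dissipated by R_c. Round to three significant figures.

The common current is I = 22.8/29.94 = 0.7615 mA.
V(R_c) = I·R = 1.653 V; P = V·I = 1.653 × 0.7615 = 1.258 mW.

P ≈ 1.26 mW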